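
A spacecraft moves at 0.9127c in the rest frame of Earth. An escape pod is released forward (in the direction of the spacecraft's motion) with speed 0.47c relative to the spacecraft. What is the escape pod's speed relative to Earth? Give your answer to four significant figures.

0.9676c

Relativistic velocity addition: u = (u' + v)/(1 + u'v/c²), with u' = 0.47c and v = 0.9127c.
Numerator: 0.47 + 0.9127 = 1.3827. Denominator: 1 + (0.47)(0.9127) = 1.428969.
u = 1.3827/1.428969 = 0.96762, so the speed is 0.9676c.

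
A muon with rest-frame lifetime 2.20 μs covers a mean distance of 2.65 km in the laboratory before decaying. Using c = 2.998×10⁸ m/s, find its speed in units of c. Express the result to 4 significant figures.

0.9704c

d = βγcτ ⇒ βγ = d/(cτ) = 2650 m / (659.56 m) = 4.0178.
β = (βγ)/√(1+(βγ)²) = 4.0178/√17.1427 = 0.9704.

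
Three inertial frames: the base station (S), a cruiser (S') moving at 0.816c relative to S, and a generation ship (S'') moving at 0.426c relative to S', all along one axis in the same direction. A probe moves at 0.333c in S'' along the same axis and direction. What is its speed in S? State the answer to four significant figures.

Compose velocities in two stages. Stage 1 (into S'): u₁ = (0.333+0.426)/(1+0.333×0.426) = 0.66471.
Stage 2 (into S): u = (0.66471+0.816)/(1+0.66471×0.816) = 0.96, so the speed is 0.9600c.

0.9600c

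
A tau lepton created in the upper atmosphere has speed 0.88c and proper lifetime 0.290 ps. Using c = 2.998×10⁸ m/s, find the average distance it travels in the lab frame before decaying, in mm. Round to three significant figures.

With β = 0.88, γ = 1/√(1 − 0.88²) = 1/√0.2256 = 2.1054.
Lab-frame lifetime: Δt = γτ = 2.1054 × 0.290 ps = 0.61057 ps.
Distance: d = vΔt = 0.88 × 2.998×10⁸ m/s × 6.1057×10^-13 s = 1.61×10^-4 m = 0.161 mm.

0.161 mm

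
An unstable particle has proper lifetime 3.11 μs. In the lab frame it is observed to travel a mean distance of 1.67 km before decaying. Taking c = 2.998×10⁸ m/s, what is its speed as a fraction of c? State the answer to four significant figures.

Let x = d/(cτ) = 1670 m / (2.998×10⁸ m/s × 3.110×10^-6 s) = 1.7911. Since d = βγcτ, x = βγ = β/√(1−β²).
Solving: β² = x²/(1+x²) = 3.20804/4.20804 = 0.76236, so β = 0.8731.

0.8731c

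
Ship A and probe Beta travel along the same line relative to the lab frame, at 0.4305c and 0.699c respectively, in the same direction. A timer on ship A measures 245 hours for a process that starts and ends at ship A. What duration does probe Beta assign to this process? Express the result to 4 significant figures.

Speed of ship A in probe Beta's frame: u = (v_A − v_B)/(1 − v_A v_B/c²) = (0.4305 − 0.699)/(1 − 0.4305×0.699) = −0.2685/0.6990805 = −0.38408; |u| = 0.38408c.
At |u| = 0.38408c, γ = (1 − 0.147517)^(−1/2) = 1.0831.
Ship A's interval is proper; time dilation gives Δt_B = γΔτ = 1.0831 × 245 hours = 265.4 hours.

265.4 hours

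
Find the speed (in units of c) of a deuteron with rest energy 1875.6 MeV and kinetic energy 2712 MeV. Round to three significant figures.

0.913c

γ = 1 + K/(mc²) = 1 + 2712/1875.6 = 2.4459.
β = √(1 − 1/γ²) = √(1 − 0.167156) = √0.832844 = 0.913.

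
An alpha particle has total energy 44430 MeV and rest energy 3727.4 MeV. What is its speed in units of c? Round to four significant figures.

0.9965c

Total energy E = γmc² gives γ = 44430/3727.4 = 11.92.
Hence β = √(1 − 1/γ²) = √(1 − 0.00703797) = √0.99296203 = 0.9965.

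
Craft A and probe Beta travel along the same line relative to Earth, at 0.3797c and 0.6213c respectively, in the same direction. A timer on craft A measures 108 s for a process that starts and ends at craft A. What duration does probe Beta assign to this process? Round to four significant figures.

113.8 s

Speed of craft A in probe Beta's frame: u = (v_A − v_B)/(1 − v_A v_B/c²) = (0.3797 − 0.6213)/(1 − 0.3797×0.6213) = −0.2416/0.76409239 = −0.31619; |u| = 0.31619c.
γ for this relative speed: γ = 1/√(1 − 0.0999761) = 1.0541.
The clock on craft A records proper time, so probe Beta measures Δt = γΔτ = 1.0541 × 108 = 113.8 s.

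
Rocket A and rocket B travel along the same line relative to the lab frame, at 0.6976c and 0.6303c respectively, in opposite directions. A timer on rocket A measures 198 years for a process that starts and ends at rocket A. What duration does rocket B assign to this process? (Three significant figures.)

512 years

The velocity of rocket A relative to rocket B is (0.6976 + 0.6303)c / (1 + 0.6976×0.6303) = 0.92235c; relative speed 0.92235c.
γ for this relative speed: γ = 1/√(1 − 0.85073) = 2.5883.
The clock on rocket A records proper time, so rocket B measures Δt = γΔτ = 2.5883 × 198 = 512 years.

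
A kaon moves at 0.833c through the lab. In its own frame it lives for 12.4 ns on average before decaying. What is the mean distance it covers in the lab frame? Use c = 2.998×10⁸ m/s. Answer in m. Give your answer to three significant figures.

γ = 1/√(1 − β²) = 1/√(1 − 0.693889) = 1/√0.306111 = 1/0.553273 = 1.8074.
Lab-frame lifetime: Δt = γτ = 1.8074 × 12.4 ns = 22.412 ns.
Distance: d = vΔt = 0.833 × 2.998×10⁸ m/s × 2.2412×10^-8 s = 5.60 m.

5.60 m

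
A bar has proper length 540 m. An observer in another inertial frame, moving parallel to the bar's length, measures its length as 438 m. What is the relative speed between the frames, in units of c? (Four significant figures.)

Length contraction gives γ = L₀/L = 540/438 = 1.2329.
β = √(1 − 1/γ²) = √0.342124 = 0.5849.

0.5849c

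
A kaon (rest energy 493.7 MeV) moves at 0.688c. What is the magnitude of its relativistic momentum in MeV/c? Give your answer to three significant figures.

With β = 0.688, γ = 1/√(1 − 0.688²) = 1/√0.526656 = 1.378.
Momentum: p = γβ·mc = 1.378 × 0.688 × 493.7 MeV/c = 468 MeV/c.

468 MeV/c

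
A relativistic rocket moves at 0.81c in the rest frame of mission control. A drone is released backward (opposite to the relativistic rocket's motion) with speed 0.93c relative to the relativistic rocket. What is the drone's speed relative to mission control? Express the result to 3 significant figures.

0.486c

In units of c, u = (u' + v)/(1 + u'v) with u' = −0.93 and v = 0.81.
Numerator: −0.93 + 0.81 = −0.12. Denominator: 1 + (−0.93)(0.81) = 0.2467.
u = −0.12/0.2467 = −0.48642, so the speed is 0.486c.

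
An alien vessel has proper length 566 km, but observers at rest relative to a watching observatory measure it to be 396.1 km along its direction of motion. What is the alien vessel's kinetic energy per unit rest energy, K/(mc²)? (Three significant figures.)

From L = L₀/γ: γ = 566/396.1 = 1.42893.
K/(mc²) = γ − 1 = 1.42893 − 1 = 0.429.

0.429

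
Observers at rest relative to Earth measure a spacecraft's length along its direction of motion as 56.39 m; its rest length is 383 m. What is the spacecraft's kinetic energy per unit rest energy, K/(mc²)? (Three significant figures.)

5.79

From L = L₀/γ: γ = 383/56.39 = 6.79198.
Since K = (γ−1)mc², K/(mc²) = 6.79198 − 1 = 5.79.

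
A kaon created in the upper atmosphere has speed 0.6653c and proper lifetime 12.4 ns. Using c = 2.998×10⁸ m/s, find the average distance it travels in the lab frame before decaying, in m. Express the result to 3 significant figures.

3.31 m

With β = 0.6653, γ = 1/√(1 − 0.6653²) = 1/√0.55737591 = 1.3394.
Lab-frame lifetime: Δt = γτ = 1.3394 × 12.4 ns = 16.609 ns.
Distance: d = vΔt = 0.6653 × 2.998×10⁸ m/s × 1.6609×10^-8 s = 3.31 m.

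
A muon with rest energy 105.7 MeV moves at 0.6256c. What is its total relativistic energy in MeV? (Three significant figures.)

Lorentz factor: γ = (1 − 0.39137536)^(−1/2) = 1.2818.
Total energy: E = γmc² = 1.2818 × 105.7 MeV = 135 MeV.

135 MeV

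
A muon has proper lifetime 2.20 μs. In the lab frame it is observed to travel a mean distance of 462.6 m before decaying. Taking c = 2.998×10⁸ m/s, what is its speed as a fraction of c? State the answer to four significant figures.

0.5742c

d = βγcτ ⇒ βγ = d/(cτ) = 462.6 m / (659.56 m) = 0.70138.
β = (βγ)/√(1+(βγ)²) = 0.70138/√1.491934 = 0.5742.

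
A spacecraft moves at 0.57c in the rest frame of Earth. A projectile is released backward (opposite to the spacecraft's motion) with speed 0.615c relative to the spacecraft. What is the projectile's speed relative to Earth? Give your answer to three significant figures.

In units of c, u = (u' + v)/(1 + u'v) with u' = −0.615 and v = 0.57.
Numerator: −0.615 + 0.57 = −0.045. Denominator: 1 + (−0.615)(0.57) = 0.64945.
u = −0.045/0.64945 = −0.069289, so the speed is 0.0693c.

0.0693c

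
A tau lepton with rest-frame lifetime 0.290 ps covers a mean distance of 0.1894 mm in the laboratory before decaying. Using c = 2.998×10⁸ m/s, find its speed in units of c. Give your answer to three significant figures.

Let x = d/(cτ) = 1.894×10^-4 m / (2.998×10⁸ m/s × 2.900×10^-13 s) = 2.1785. Since d = βγcτ, x = βγ = β/√(1−β²).
Solving: β² = x²/(1+x²) = 4.74586/5.74586 = 0.825962, so β = 0.909.

0.909c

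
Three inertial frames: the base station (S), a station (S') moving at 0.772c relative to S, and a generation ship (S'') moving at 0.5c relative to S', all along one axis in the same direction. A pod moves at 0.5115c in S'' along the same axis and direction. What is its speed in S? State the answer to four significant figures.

First combine the pod and generation ship (S''→S'): u₁ = (0.5115 + 0.5)/(1 + 0.5115×0.5) = 1.0115/1.25575 = 0.80549.
Then combine with the station (S'→S): u = (0.80549 + 0.772)/(1 + 0.80549×0.772) = 1.57749/1.62183828 = 0.97266.

0.9727c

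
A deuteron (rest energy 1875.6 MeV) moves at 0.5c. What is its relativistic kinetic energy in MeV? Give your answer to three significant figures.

290 MeV

γ = 1/√(1 − β²) = 1/√(1 − 0.25) = 1/√0.75 = 1/0.866025 = 1.1547.
Kinetic energy: K = (γ − 1)mc² = (1.1547 − 1) × 1875.6 MeV = 0.1547 × 1875.6 = 290 MeV.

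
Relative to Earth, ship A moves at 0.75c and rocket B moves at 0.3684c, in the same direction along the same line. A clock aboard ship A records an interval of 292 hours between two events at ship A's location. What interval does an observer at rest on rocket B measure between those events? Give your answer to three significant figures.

344 hours

Speed of ship A in rocket B's frame: u = (v_A − v_B)/(1 − v_A v_B/c²) = (0.75 − 0.3684)/(1 − 0.75×0.3684) = 0.3816/0.7237 = 0.52729; |u| = 0.52729c.
At |u| = 0.52729c, γ = (1 − 0.278035)^(−1/2) = 1.1769.
The clock on ship A records proper time, so rocket B measures Δt = γΔτ = 1.1769 × 292 = 344 hours.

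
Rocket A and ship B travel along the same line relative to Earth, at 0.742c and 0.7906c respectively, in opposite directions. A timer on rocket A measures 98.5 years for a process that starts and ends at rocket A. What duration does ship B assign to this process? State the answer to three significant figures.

The velocity of rocket A relative to ship B is (0.742 + 0.7906)c / (1 + 0.742×0.7906) = 0.96595c; relative speed 0.96595c.
γ for this relative speed: γ = 1/√(1 − 0.933059) = 3.865.
The clock on rocket A records proper time, so ship B measures Δt = γΔτ = 3.865 × 98.5 = 381 years.

381 years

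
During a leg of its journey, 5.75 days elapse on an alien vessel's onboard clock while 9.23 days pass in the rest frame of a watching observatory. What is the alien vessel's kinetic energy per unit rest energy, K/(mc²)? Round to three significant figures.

The time-dilation ratio gives γ = 9.23/5.75 = 1.60522.
Since K = (γ−1)mc², K/(mc²) = 1.60522 − 1 = 0.605.

0.605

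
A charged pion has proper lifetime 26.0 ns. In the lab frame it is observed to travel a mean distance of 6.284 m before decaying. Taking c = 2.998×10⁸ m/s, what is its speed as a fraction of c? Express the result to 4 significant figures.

Let x = d/(cτ) = 6.284 m / (2.998×10⁸ m/s × 2.600×10^-8 s) = 0.80618. Since d = βγcτ, x = βγ = β/√(1−β²).
Solving: β² = x²/(1+x²) = 0.649926/1.649926 = 0.393912, so β = 0.6276.

0.6276c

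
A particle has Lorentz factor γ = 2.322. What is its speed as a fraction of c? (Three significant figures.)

0.903c

β = √(1 − 1/γ²) = √(1 − 1/5.391684) = √0.814529 = 0.903.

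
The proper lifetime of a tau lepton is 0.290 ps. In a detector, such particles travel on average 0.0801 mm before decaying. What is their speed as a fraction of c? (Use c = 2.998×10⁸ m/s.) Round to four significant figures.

Let x = d/(cτ) = 8.010×10^-5 m / (2.998×10⁸ m/s × 2.900×10^-13 s) = 0.9213. Since d = βγcτ, x = βγ = β/√(1−β²).
Solving: β² = x²/(1+x²) = 0.848794/1.848794 = 0.459107, so β = 0.6776.

0.6776c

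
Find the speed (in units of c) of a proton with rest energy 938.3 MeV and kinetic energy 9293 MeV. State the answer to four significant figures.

0.9958c

K = (γ−1)mc², so γ = 1 + 9293/938.3 = 10.904.
Then v/c = √(1 − γ⁻²) = √(1 − 0.00841063) = √0.99158937 = 0.9958.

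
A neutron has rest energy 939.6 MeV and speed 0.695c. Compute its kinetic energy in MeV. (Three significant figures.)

367 MeV

β² = 0.483025, so γ = 1/√0.516975 = 1.3908.
Kinetic energy: K = (γ − 1)mc² = (1.3908 − 1) × 939.6 MeV = 0.3908 × 939.6 = 367 MeV.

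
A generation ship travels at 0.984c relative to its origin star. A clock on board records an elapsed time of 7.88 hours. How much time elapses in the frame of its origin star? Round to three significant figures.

Lorentz factor: γ = (1 − 0.968256)^(−1/2) = 5.6127.
The onboard clock measures proper time, so the interval in the rest frame of its origin star is dilated: Δt = γ·Δτ = 5.6127 × 7.88 hours = 44.2 hours.

44.2 hours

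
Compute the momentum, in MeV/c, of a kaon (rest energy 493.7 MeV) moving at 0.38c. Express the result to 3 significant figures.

γ = 1/√(1 − β²) = 1/√(1 − 0.1444) = 1/√0.8556 = 1/0.924986 = 1.0811.
Momentum: p = γβ·mc = 1.0811 × 0.38 × 493.7 MeV/c = 203 MeV/c.

203 MeV/c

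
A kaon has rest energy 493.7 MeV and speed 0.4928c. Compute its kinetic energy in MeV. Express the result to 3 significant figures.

73.7 MeV

Lorentz factor: γ = (1 − 0.24285184)^(−1/2) = 1.14924.
Kinetic energy: K = (γ − 1)mc² = (1.14924 − 1) × 493.7 MeV = 0.14924 × 493.7 = 73.7 MeV.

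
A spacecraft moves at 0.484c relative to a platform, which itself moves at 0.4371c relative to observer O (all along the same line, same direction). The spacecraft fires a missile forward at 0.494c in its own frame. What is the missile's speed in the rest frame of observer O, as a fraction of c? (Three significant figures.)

0.912c

First combine the missile and spacecraft (S''→S'): u₁ = (0.494 + 0.484)/(1 + 0.494×0.484) = 0.978/1.239096 = 0.78929.
Then combine with the platform (S'→S): u = (0.78929 + 0.4371)/(1 + 0.78929×0.4371) = 1.22639/1.344998659 = 0.91182.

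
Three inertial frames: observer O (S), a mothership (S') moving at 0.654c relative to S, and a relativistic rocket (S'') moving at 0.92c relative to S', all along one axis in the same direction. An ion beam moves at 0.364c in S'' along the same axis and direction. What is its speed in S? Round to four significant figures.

Apply u = (u'+v)/(1+u'v) twice. Ion beam in the mothership frame: (0.364+0.92)/(1+0.364·0.92) = 1.284/1.33488 = 0.96188c.
That velocity, transformed to the rest frame of observer O: (0.96188+0.654)/(1+0.96188·0.654) = 1.61588/1.62906952 = 0.9919c.

0.9919c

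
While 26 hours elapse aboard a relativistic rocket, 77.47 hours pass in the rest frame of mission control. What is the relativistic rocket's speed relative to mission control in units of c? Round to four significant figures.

0.9420c

γ = Δt/Δτ = 77.47/26 = 2.9796.
β = √(1 − 1/γ²) = √(1 − 0.112638) = √0.887362 = 0.9420.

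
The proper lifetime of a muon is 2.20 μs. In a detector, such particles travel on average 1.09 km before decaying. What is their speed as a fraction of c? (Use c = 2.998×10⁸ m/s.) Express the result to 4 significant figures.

d = βγcτ ⇒ βγ = d/(cτ) = 1090 m / (659.56 m) = 1.6526.
β = (βγ)/√(1+(βγ)²) = 1.6526/√3.73109 = 0.8556.

0.8556c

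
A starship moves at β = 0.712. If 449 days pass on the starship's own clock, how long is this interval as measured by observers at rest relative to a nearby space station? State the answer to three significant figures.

639 days

γ = 1/√(1 − β²) = 1/√(1 − 0.506944) = 1/√0.493056 = 1/0.702179 = 1.4241.
The onboard clock measures proper time, so the interval in the rest frame of a nearby space station is dilated: Δt = γ·Δτ = 1.4241 × 449 days = 639 days.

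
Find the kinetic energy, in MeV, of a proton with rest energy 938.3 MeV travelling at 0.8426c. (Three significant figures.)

With β = 0.8426, γ = 1/√(1 − 0.8426²) = 1/√0.29002524 = 1.85687.
Kinetic energy: K = (γ − 1)mc² = (1.85687 − 1) × 938.3 MeV = 0.85687 × 938.3 = 804 MeV.

804 MeV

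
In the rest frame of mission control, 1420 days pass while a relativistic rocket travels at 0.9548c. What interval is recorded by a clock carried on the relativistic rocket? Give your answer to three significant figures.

γ = 1/√(1 − β²) = 1/√(1 − 0.91164304) = 1/√0.08835696 = 1/0.297249 = 3.3642.
The moving clock records proper time: Δτ = Δt/γ = 1420/3.3642 = 422 days.

422 days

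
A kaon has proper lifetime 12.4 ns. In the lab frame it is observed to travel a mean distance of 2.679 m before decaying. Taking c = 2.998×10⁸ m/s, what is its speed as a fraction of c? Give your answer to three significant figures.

Let x = d/(cτ) = 2.679 m / (2.998×10⁸ m/s × 1.240×10^-8 s) = 0.72064. Since d = βγcτ, x = βγ = β/√(1−β²).
Solving: β² = x²/(1+x²) = 0.519322/1.519322 = 0.341812, so β = 0.585.

0.585c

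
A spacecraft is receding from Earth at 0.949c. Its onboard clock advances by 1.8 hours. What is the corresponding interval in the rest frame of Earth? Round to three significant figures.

γ = 1/√(1 − β²) = 1/√(1 − 0.900601) = 1/√0.099399 = 1/0.315276 = 3.1718.
The onboard clock measures proper time, so the interval in the rest frame of Earth is dilated: Δt = γ·Δτ = 3.1718 × 1.8 hours = 5.71 hours.

5.71 hours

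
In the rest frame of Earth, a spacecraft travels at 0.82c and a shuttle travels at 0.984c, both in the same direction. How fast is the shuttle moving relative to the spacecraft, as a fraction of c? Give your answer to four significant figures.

Transform to the spacecraft's frame: u' = (u − v)/(1 − uv/c²).
u' = (0.984 − 0.82)/(1 − 0.984×0.82) = 0.164/0.19312 = 0.84921.
Speed in the spacecraft's frame: 0.8492c (in the same direction).

0.8492c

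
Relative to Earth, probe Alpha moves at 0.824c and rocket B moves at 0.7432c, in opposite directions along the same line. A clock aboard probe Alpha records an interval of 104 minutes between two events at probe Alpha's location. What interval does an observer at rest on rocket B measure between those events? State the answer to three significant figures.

442 minutes

Transform probe Alpha's velocity into rocket B's frame: (0.824 + 0.7432)/(1 + 0.824·0.7432) = 1.5672/1.6123968, so the relative speed is 0.97197c.
At |u| = 0.97197c, γ = (1 − 0.944726)^(−1/2) = 4.2534.
Probe Alpha's interval is proper; time dilation gives Δt_B = γΔτ = 4.2534 × 104 minutes = 442 minutes.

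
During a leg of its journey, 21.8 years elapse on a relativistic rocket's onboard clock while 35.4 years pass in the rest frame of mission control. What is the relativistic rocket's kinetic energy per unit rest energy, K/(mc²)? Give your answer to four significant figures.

0.6239

The time-dilation ratio gives γ = 35.4/21.8 = 1.62385.
Since K = (γ−1)mc², K/(mc²) = 1.62385 − 1 = 0.6239.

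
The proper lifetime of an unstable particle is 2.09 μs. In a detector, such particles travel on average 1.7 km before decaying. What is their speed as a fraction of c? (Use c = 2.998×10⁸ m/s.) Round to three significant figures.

0.938c

d = βγcτ ⇒ βγ = d/(cτ) = 1700 m / (626.582 m) = 2.7131.
β = (βγ)/√(1+(βγ)²) = 2.7131/√8.36091 = 0.938.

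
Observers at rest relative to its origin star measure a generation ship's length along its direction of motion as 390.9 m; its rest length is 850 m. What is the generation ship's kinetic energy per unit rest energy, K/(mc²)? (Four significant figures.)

γ = L₀/L = 850/390.9 = 2.17447.
Since K = (γ−1)mc², K/(mc²) = 2.17447 − 1 = 1.174.

1.174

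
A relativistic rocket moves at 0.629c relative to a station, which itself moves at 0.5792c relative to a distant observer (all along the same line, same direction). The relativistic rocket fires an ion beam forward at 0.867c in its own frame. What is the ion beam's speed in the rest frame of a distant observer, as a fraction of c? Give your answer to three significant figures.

0.991c

Compose velocities in two stages. Stage 1 (into S'): u₁ = (0.867+0.629)/(1+0.867×0.629) = 0.96807.
Stage 2 (into S): u = (0.96807+0.5792)/(1+0.96807×0.5792) = 0.99139, so the speed is 0.991c.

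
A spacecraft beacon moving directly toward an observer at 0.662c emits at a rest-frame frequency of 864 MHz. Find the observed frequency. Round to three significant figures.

1920 MHz

Relativistic Doppler (source moving toward): f_obs = f_src · √((1+β)/(1−β)).
With β = 0.662: factor = √(1.662/0.338) = 2.2175.
f_obs = 864 × 2.2175 = 1920 MHz.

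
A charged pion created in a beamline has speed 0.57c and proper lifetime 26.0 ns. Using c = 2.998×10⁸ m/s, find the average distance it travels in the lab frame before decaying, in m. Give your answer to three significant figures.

5.41 m

With β = 0.57, γ = 1/√(1 − 0.57²) = 1/√0.6751 = 1.2171.
Lab-frame lifetime: Δt = γτ = 1.2171 × 26.0 ns = 31.645 ns.
Distance: d = vΔt = 0.57 × 2.998×10⁸ m/s × 3.1645×10^-8 s = 5.41 m.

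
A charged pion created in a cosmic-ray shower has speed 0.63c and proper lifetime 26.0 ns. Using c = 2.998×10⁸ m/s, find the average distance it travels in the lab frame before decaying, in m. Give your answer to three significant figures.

6.32 m

γ = 1/√(1 − β²) = 1/√(1 − 0.3969) = 1/√0.6031 = 1/0.776595 = 1.2877.
Lab-frame lifetime: Δt = γτ = 1.2877 × 26.0 ns = 33.48 ns.
Distance: d = vΔt = 0.63 × 2.998×10⁸ m/s × 3.3480×10^-8 s = 6.32 m.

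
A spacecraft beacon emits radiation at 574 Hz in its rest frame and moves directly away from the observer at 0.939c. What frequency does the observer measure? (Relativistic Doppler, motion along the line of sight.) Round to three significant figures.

102 Hz

Relativistic Doppler (source moving away): f_obs = f_src · √((1−β)/(1+β)).
With β = 0.939: factor = √(0.061/1.939) = 0.17737.
f_obs = 574 × 0.17737 = 102 Hz.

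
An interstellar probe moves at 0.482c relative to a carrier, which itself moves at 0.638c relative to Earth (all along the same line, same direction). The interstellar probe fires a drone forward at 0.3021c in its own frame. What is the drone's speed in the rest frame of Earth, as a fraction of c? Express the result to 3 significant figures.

First combine the drone and interstellar probe (S''→S'): u₁ = (0.3021 + 0.482)/(1 + 0.3021×0.482) = 0.7841/1.1456122 = 0.68444.
Then combine with the carrier (S'→S): u = (0.68444 + 0.638)/(1 + 0.68444×0.638) = 1.32244/1.43667272 = 0.92049.

0.920c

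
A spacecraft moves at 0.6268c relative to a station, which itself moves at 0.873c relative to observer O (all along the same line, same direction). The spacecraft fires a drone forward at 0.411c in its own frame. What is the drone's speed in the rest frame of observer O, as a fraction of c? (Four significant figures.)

Apply u = (u'+v)/(1+u'v) twice. Drone in the station frame: (0.411+0.6268)/(1+0.411·0.6268) = 1.0378/1.2576148 = 0.82521c.
That velocity, transformed to the rest frame of observer O: (0.82521+0.873)/(1+0.82521·0.873) = 1.69821/1.72040833 = 0.9871c.

0.9871c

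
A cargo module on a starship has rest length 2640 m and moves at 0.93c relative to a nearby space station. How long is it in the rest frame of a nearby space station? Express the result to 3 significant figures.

970 m

With β = 0.93, γ = 1/√(1 − 0.93²) = 1/√0.1351 = 2.7206.
Length contraction: L = L₀/γ = 2640/2.7206 = 970 m.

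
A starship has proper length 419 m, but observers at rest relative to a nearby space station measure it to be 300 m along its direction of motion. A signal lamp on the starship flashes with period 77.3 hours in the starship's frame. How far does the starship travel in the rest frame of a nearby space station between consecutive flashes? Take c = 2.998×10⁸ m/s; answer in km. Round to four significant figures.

From L = L₀/γ: γ = 419/300 = 1.39667.
β = √(1 − 1/γ²) = 0.69811. Lab-frame period = γτ = 1.39667×77.3 hours = 107.96 hours. Distance = βc × γτ = 0.69811 × 2.998×10⁸ m/s × 388656 s = 8.1343×10^13 m = 8.134×10^10 km.

8.134×10^10 km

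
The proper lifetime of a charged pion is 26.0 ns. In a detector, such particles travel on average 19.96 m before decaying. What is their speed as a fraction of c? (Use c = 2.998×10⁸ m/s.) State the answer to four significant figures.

0.9315c

Let x = d/(cτ) = 19.96 m / (2.998×10⁸ m/s × 2.600×10^-8 s) = 2.5607. Since d = βγcτ, x = βγ = β/√(1−β²).
Solving: β² = x²/(1+x²) = 6.55718/7.55718 = 0.867676, so β = 0.9315.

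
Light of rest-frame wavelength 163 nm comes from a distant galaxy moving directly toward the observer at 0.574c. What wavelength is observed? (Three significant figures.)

Relativistic Doppler for wavelength: λ_obs = λ_src · √((1−β)/(1+β)).
With β = 0.574: factor = √(0.426/1.574) = 0.52024.
λ_obs = 163 × 0.52024 = 84.8 nm.

84.8 nm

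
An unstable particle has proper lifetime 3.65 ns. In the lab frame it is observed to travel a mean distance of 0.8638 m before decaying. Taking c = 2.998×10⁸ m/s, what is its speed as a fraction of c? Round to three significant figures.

d = βγcτ ⇒ βγ = d/(cτ) = 0.8638 m / (1.09427 m) = 0.78938.
β = (βγ)/√(1+(βγ)²) = 0.78938/√1.623121 = 0.620.

0.620c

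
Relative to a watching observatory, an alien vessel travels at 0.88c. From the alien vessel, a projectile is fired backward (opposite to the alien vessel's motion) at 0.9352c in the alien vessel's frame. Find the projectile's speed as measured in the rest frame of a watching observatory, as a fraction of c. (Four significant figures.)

0.3118c

Relativistic velocity addition: u = (u' + v)/(1 + u'v/c²), with u' = −0.9352c and v = 0.88c.
Numerator: −0.9352 + 0.88 = −0.0552. Denominator: 1 + (−0.9352)(0.88) = 0.177024.
u = −0.0552/0.177024 = −0.31182, so the speed is 0.3118c.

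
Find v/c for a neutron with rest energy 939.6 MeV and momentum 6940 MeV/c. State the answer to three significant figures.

0.991

pc/(mc²) = 6940/939.6 = 7.3861 = βγ = β/√(1−β²).
So β² = x²/(1 + x²) with x = 7.3861: x² = 54.5545, β² = 54.5545/55.5545 = 0.982, β = 0.991.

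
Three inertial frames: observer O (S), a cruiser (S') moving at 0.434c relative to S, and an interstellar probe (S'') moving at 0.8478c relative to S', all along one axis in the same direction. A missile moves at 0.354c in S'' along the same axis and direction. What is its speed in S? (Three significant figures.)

Apply u = (u'+v)/(1+u'v) twice. Missile in the cruiser frame: (0.354+0.8478)/(1+0.354·0.8478) = 1.2018/1.3001212 = 0.92438c.
That velocity, transformed to the rest frame of observer O: (0.92438+0.434)/(1+0.92438·0.434) = 1.35838/1.40118092 = 0.96945c.

0.969c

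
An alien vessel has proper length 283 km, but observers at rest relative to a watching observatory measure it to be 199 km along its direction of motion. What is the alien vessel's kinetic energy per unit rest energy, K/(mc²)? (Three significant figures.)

0.422

Length contraction gives γ = L₀/L = 283/199 = 1.42211.
Since K = (γ−1)mc², K/(mc²) = 1.42211 − 1 = 0.422.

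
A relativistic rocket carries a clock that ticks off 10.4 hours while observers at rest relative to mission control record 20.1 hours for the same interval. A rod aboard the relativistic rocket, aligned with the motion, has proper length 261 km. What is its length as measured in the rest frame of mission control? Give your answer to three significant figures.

135 km

From Δt = γΔτ: γ = 20.1/10.4 = 1.93269.
The rod contracts by the same γ: 261 km / 1.93269 = 135 km.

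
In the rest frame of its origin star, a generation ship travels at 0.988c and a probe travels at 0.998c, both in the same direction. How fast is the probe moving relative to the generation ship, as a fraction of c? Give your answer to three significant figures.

0.716c

Transform to the generation ship's frame: u' = (u − v)/(1 − uv/c²).
u' = (0.998 − 0.988)/(1 − 0.998×0.988) = 0.01/0.013976 = 0.71551.
Speed in the generation ship's frame: 0.716c (in the same direction).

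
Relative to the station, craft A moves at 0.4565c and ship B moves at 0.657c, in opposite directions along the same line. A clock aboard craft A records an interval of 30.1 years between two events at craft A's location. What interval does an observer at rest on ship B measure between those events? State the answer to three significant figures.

58.3 years

The velocity of craft A relative to ship B is (0.4565 + 0.657)c / (1 + 0.4565×0.657) = 0.85659c; relative speed 0.85659c.
γ for this relative speed: γ = 1/√(1 − 0.733746) = 1.938.
The clock on craft A records proper time, so ship B measures Δt = γΔτ = 1.938 × 30.1 = 58.3 years.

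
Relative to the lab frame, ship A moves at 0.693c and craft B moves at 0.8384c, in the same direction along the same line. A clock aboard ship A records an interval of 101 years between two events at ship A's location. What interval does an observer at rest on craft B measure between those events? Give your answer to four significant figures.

The velocity of ship A relative to craft B is (0.693 − 0.8384)c / (1 − 0.693×0.8384) = −0.34703c; relative speed 0.34703c.
γ for this relative speed: γ = 1/√(1 − 0.12043) = 1.0663.
Ship A's interval is proper; time dilation gives Δt_B = γΔτ = 1.0663 × 101 years = 107.7 years.

107.7 years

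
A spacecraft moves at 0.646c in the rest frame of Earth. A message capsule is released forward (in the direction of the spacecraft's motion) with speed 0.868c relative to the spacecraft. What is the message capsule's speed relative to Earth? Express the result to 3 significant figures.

0.970c

In units of c, u = (u' + v)/(1 + u'v) with u' = 0.868 and v = 0.646.
Numerator: 0.868 + 0.646 = 1.514. Denominator: 1 + (0.868)(0.646) = 1.560728.
u = 1.514/1.560728 = 0.97006, so the speed is 0.970c.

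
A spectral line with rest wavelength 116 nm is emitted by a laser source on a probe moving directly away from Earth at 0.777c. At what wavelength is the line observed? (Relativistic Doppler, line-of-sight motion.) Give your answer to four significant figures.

327.5 nm

Relativistic Doppler for wavelength: λ_obs = λ_src · √((1+β)/(1−β)).
With β = 0.777: factor = √(1.777/0.223) = 2.8229.
λ_obs = 116 × 2.8229 = 327.5 nm.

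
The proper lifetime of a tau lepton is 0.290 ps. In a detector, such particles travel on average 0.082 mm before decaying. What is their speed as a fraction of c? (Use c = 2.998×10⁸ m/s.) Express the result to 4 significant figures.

0.6861c

d = βγcτ ⇒ βγ = d/(cτ) = 8.200×10^-5 m / (8.6942×10^-5 m) = 0.94316.
β = (βγ)/√(1+(βγ)²) = 0.94316/√1.889551 = 0.6861.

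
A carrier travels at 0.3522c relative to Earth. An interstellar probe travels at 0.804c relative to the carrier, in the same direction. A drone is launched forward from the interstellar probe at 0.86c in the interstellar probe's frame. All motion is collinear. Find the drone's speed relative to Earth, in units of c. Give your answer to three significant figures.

Compose velocities in two stages. Stage 1 (into S'): u₁ = (0.86+0.804)/(1+0.86×0.804) = 0.98378.
Stage 2 (into S): u = (0.98378+0.3522)/(1+0.98378×0.3522) = 0.9922, so the speed is 0.992c.

0.992c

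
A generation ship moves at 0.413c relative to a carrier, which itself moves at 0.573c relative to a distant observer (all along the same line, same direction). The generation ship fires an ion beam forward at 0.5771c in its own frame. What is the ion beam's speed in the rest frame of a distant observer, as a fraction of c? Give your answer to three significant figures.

0.941c

Compose velocities in two stages. Stage 1 (into S'): u₁ = (0.5771+0.413)/(1+0.5771×0.413) = 0.79954.
Stage 2 (into S): u = (0.79954+0.573)/(1+0.79954×0.573) = 0.9413, so the speed is 0.941c.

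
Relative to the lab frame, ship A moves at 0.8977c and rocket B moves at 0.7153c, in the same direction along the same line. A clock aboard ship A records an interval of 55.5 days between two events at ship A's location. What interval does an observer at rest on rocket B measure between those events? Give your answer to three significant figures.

Transform ship A's velocity into rocket B's frame: (0.8977 − 0.7153)/(1 − 0.8977·0.7153) = 0.1824/0.35787519, so the relative speed is 0.50967c.
At |u| = 0.50967c, γ = (1 − 0.259764)^(−1/2) = 1.1623.
The clock on ship A records proper time, so rocket B measures Δt = γΔτ = 1.1623 × 55.5 = 64.5 days.

64.5 days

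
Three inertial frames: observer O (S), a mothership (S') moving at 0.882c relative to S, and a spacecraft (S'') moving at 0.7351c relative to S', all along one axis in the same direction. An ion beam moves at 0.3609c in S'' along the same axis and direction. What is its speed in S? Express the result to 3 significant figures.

Compose velocities in two stages. Stage 1 (into S'): u₁ = (0.3609+0.7351)/(1+0.3609×0.7351) = 0.8662.
Stage 2 (into S): u = (0.8662+0.882)/(1+0.8662×0.882) = 0.99105, so the speed is 0.991c.

0.991c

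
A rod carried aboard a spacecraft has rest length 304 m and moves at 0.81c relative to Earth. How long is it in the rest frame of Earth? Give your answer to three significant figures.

With β = 0.81, γ = 1/√(1 − 0.81²) = 1/√0.3439 = 1.7052.
Length contraction: L = L₀/γ = 304/1.7052 = 178 m.

178 m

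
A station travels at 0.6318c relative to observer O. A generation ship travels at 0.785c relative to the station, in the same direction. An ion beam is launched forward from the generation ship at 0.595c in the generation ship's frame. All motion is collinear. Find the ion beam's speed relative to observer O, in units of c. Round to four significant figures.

Apply u = (u'+v)/(1+u'v) twice. Ion beam in the station frame: (0.595+0.785)/(1+0.595·0.785) = 1.38/1.467075 = 0.94065c.
That velocity, transformed to the rest frame of observer O: (0.94065+0.6318)/(1+0.94065·0.6318) = 1.57245/1.59430267 = 0.98629c.

0.9863c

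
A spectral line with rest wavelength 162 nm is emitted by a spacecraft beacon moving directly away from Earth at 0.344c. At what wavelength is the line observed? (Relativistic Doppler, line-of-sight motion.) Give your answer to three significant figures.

Relativistic Doppler for wavelength: λ_obs = λ_src · √((1+β)/(1−β)).
With β = 0.344: factor = √(1.344/0.656) = 1.4314.
λ_obs = 162 × 1.4314 = 232 nm.

232 nm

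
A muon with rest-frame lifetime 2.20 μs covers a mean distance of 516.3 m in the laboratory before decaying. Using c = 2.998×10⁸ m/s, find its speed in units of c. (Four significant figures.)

d = βγcτ ⇒ βγ = d/(cτ) = 516.3 m / (659.56 m) = 0.78279.
β = (βγ)/√(1+(βγ)²) = 0.78279/√1.61276 = 0.6164.

0.6164c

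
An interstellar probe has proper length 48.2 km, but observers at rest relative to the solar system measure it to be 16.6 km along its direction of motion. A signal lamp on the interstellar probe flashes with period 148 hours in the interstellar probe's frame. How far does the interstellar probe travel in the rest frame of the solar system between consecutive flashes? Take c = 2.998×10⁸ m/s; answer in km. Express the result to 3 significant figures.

4.35×10^11 km

Length contraction gives γ = L₀/L = 48.2/16.6 = 2.90361.
β = √(1 − 1/γ²) = 0.93882. Lab-frame period = γτ = 2.90361×148 hours = 429.73 hours. Distance = βc × γτ = 0.93882 × 2.998×10⁸ m/s × 1547028 s = 4.3542×10^14 m = 4.35×10^11 km.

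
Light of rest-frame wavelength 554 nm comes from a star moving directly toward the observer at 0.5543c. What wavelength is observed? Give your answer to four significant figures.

296.7 nm

Relativistic Doppler for wavelength: λ_obs = λ_src · √((1−β)/(1+β)).
With β = 0.5543: factor = √(0.4457/1.5543) = 0.53549.
λ_obs = 554 × 0.53549 = 296.7 nm.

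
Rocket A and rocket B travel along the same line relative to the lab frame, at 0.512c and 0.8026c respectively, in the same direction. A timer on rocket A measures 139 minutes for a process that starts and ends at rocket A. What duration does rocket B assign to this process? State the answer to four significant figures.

The velocity of rocket A relative to rocket B is (0.512 − 0.8026)c / (1 − 0.512×0.8026) = −0.49332c; relative speed 0.49332c.
γ for this relative speed: γ = 1/√(1 − 0.243365) = 1.1496.
The clock on rocket A records proper time, so rocket B measures Δt = γΔτ = 1.1496 × 139 = 159.8 minutes.

159.8 minutes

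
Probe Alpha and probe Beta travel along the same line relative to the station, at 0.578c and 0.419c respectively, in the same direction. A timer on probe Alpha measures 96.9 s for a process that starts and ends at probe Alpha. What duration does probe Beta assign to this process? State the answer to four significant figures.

99.11 s

The velocity of probe Alpha relative to probe Beta is (0.578 − 0.419)c / (1 − 0.578×0.419) = 0.20981c; relative speed 0.20981c.
At |u| = 0.20981c, γ = (1 − 0.0440202)^(−1/2) = 1.0228.
Probe Alpha's interval is proper; time dilation gives Δt_B = γΔτ = 1.0228 × 96.9 s = 99.11 s.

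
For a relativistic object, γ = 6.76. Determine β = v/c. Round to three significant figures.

β = √(1 − 1/γ²) = √(1 − 1/45.6976) = √0.978117 = 0.989.

0.989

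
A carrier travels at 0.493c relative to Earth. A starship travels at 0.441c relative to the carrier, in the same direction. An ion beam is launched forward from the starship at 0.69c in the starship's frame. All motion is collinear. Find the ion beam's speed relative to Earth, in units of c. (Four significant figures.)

0.9528c

Apply u = (u'+v)/(1+u'v) twice. Ion beam in the carrier frame: (0.69+0.441)/(1+0.69·0.441) = 1.131/1.30429 = 0.86714c.
That velocity, transformed to the rest frame of Earth: (0.86714+0.493)/(1+0.86714·0.493) = 1.36014/1.42750002 = 0.95281c.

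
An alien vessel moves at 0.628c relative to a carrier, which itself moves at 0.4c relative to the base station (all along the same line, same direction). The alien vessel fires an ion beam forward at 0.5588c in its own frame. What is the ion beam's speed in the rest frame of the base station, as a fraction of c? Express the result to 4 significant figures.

0.9461c

Compose velocities in two stages. Stage 1 (into S'): u₁ = (0.5588+0.628)/(1+0.5588×0.628) = 0.87851.
Stage 2 (into S): u = (0.87851+0.4)/(1+0.87851×0.4) = 0.94606, so the speed is 0.9461c.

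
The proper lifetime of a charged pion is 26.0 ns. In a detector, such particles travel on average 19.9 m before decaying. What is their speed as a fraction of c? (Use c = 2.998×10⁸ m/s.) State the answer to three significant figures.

Let x = d/(cτ) = 19.90 m / (2.998×10⁸ m/s × 2.600×10^-8 s) = 2.553. Since d = βγcτ, x = βγ = β/√(1−β²).
Solving: β² = x²/(1+x²) = 6.51781/7.51781 = 0.866983, so β = 0.931.

0.931c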